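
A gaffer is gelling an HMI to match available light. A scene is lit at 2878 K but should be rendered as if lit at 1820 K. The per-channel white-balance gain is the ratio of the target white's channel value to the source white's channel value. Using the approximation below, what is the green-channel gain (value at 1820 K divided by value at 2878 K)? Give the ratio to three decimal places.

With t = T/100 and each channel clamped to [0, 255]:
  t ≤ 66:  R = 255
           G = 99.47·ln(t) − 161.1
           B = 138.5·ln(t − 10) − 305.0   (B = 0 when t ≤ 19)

0.737

At 2878 K (t = 28.78):
  G = 99.47·ln 28.78 − 161.1 = 99.47·3.3597 − 161.1 = 173.087.
At 1820 K (t = 18.2):
  G = 99.47·ln 18.2 − 161.1 = 99.47·2.9014 − 161.1 = 127.504.
Gain = 127.504 / 173.087 = 0.7366 → 0.737.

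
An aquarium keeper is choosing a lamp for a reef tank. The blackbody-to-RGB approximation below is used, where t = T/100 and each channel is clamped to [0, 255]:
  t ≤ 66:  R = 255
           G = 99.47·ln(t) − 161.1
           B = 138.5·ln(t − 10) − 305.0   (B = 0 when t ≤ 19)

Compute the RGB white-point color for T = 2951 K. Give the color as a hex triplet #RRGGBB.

t = 2951/100 = 29.51; the t ≤ 66 branch applies.
R = 255 by definition for t ≤ 66.
G = 99.47·ln 29.51 − 161.1 = 99.47·3.3847 − 161.1 = 175.579.
B = 138.5·ln(29.51 − 10) − 305.0 = 138.5·ln 19.51 − 305.0 = 138.5·2.9709 − 305.0 = 106.473.
Rounded: (255, 176, 106).
In hex: #FFB06A.

#FFB06A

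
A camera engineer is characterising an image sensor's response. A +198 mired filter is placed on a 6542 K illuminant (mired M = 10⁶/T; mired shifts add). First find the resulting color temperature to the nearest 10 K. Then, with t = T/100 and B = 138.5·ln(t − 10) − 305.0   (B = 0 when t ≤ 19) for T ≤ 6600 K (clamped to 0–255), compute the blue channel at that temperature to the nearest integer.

M_in = 10⁶/6542 = 152.86; M_out = 152.86 + (+198) = 350.86.
T_out = 10⁶/350.86 = 2850.2 K → 2850 K; t = 28.5.
B = 138.5·ln(28.5 − 10) − 305.0 = 138.5·ln 18.5 − 305.0 = 138.5·2.9178 − 305.0 = 99.111.
Rounded: 99.

99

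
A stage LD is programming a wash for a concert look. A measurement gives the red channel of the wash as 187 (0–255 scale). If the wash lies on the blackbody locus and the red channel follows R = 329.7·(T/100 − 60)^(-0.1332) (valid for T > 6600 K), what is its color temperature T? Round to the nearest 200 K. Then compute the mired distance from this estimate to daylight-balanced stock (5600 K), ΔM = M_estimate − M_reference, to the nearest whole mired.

-102 mireds

(t − 60)^(-0.1332) = 187/329.7 = 0.56718.
t − 60 = 0.56718^(1/-0.1332) = 0.56718^(-7.508) = 70.620, so t = 130.620.
T = 100·t = 13062 K → 13000 K to the nearest 200 K.
M_estimate = 10⁶/13000 = 76.92; M_reference = 10⁶/5600 = 178.57.
ΔM = 76.92 − 178.57 = -101.65 → -102 mireds.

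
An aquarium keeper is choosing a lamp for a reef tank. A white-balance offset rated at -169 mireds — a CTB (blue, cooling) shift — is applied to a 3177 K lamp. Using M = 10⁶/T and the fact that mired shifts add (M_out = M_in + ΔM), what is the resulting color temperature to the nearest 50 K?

M_in = 10⁶/3177 = 314.76 mireds.
M_out = 314.76 + (-169) = 145.76 mireds.
T_out = 10⁶/145.76 = 6860.5 K → 6850 K.

6850 K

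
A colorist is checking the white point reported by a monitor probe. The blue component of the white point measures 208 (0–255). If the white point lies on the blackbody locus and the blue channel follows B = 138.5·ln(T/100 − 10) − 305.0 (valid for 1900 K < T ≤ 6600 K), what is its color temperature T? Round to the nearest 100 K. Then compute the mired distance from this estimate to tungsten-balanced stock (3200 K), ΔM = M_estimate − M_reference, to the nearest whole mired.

-116 mireds

ln(t − 10) = (208 + 305.0) / 138.5 = 3.7040.
t − 10 = e^3.7040 = 40.608, so t = 50.608.
T = 100·t = 5061 K → 5100 K to the nearest 100 K.
M_estimate = 10⁶/5100 = 196.08; M_reference = 10⁶/3200 = 312.50.
ΔM = 196.08 − 312.50 = -116.42 → -116 mireds.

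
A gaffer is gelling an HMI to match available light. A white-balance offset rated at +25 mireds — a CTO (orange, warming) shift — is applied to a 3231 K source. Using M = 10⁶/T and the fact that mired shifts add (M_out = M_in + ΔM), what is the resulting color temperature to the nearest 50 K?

3000 K

M_in = 10⁶/3231 = 309.50 mireds.
M_out = 309.50 + (+25) = 334.50 mireds.
T_out = 10⁶/334.50 = 2989.5 K → 3000 K.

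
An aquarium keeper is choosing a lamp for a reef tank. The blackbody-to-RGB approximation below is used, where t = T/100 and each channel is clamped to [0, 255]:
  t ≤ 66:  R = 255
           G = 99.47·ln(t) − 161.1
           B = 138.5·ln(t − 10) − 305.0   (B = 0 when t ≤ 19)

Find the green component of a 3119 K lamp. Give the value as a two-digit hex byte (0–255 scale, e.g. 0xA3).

t = 3119/100 = 31.19; the t ≤ 66 branch applies.
G = 99.47·ln 31.19 − 161.1 = 99.47·3.4401 − 161.1 = 181.087.
Rounded: 181; in hex, 0xB5.

0xB5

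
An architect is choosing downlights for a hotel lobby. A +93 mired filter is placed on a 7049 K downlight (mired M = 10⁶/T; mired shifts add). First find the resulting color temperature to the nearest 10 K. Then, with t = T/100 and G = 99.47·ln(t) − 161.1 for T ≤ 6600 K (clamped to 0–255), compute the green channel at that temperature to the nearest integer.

212

M_in = 10⁶/7049 = 141.86; M_out = 141.86 + (+93) = 234.86.
T_out = 10⁶/234.86 = 4257.8 K → 4260 K; t = 42.6.
G = 99.47·ln 42.6 − 161.1 = 99.47·3.7519 − 161.1 = 212.097.
Rounded: 212.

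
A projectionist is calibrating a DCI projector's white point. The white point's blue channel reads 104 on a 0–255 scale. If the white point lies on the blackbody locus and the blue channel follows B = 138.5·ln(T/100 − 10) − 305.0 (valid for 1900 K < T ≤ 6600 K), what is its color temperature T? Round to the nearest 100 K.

2900 K

ln(t − 10) = (104 + 305.0) / 138.5 = 2.9531.
t − 10 = e^2.9531 = 19.165, so t = 29.165.
T = 100·t = 2916 K → 2900 K to the nearest 100 K.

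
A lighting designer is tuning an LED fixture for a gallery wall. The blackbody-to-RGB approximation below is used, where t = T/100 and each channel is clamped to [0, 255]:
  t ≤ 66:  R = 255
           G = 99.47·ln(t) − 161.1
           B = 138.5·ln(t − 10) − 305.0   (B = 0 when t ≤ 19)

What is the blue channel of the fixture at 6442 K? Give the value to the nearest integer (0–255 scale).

249

t = 6442/100 = 64.42; the t ≤ 66 branch applies.
B = 138.5·ln(64.42 − 10) − 305.0 = 138.5·ln 54.42 − 305.0 = 138.5·3.9967 − 305.0 = 248.547.
Rounded: 249.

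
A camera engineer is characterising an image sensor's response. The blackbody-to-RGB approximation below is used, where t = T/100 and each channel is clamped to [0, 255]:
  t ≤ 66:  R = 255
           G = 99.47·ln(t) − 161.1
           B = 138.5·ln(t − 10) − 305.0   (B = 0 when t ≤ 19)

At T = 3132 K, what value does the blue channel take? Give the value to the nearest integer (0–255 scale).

t = 3132/100 = 31.32; the t ≤ 66 branch applies.
B = 138.5·ln(31.32 − 10) − 305.0 = 138.5·ln 21.32 − 305.0 = 138.5·3.0596 − 305.0 = 118.761.
Rounded: 119.

119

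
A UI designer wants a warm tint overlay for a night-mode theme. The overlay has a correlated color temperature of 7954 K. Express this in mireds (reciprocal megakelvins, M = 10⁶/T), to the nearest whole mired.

126 mireds

M = 10⁶ / 7954 = 125.723 → 126 mireds.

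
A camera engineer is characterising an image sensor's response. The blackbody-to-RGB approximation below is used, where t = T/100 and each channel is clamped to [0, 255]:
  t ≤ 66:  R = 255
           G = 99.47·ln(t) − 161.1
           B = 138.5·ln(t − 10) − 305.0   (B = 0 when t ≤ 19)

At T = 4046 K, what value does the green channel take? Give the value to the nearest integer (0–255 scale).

t = 4046/100 = 40.46; the t ≤ 66 branch applies.
G = 99.47·ln 40.46 − 161.1 = 99.47·3.7003 − 161.1 = 206.970.
Rounded: 207.

207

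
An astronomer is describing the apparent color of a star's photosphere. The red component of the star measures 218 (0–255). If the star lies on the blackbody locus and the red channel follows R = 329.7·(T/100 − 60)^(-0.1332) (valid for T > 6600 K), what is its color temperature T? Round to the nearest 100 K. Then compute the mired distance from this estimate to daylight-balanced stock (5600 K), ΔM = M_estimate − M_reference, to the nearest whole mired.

(t − 60)^(-0.1332) = 218/329.7 = 0.66121.
t − 60 = 0.66121^(1/-0.1332) = 0.66121^(-7.508) = 22.326, so t = 82.326.
T = 100·t = 8233 K → 8200 K to the nearest 100 K.
M_estimate = 10⁶/8200 = 121.95; M_reference = 10⁶/5600 = 178.57.
ΔM = 121.95 − 178.57 = -56.62 → -57 mireds.

-57 mireds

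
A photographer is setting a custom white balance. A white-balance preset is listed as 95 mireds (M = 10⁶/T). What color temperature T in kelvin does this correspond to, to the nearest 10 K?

10530 K

T = 10⁶ / 95 = 10526.32 K → 10530 K.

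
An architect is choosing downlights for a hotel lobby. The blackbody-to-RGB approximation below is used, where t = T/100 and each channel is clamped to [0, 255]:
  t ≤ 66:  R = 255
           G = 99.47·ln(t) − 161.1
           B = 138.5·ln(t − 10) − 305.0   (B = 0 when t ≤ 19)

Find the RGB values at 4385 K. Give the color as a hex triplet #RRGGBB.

#FFD7B7

t = 4385/100 = 43.85; the t ≤ 66 branch applies.
R = 255 by definition for t ≤ 66.
G = 99.47·ln 43.85 − 161.1 = 99.47·3.7808 − 161.1 = 214.974.
B = 138.5·ln(43.85 − 10) − 305.0 = 138.5·ln 33.85 − 305.0 = 138.5·3.5219 − 305.0 = 182.789.
Rounded: (255, 215, 183).
In hex: #FFD7B7.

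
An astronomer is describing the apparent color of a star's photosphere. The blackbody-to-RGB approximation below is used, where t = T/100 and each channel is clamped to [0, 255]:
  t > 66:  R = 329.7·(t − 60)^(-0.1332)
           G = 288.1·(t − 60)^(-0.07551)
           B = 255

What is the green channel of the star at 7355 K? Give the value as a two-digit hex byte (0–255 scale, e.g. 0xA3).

0xED

t = 7355/100 = 73.55; the t > 66 branch applies.
G = 288.1·(73.55 − 60)^(-0.07551) = 288.1·13.55^(-0.07551) = 288.1·0.82135 = 236.630.
Rounded: 237; in hex, 0xED.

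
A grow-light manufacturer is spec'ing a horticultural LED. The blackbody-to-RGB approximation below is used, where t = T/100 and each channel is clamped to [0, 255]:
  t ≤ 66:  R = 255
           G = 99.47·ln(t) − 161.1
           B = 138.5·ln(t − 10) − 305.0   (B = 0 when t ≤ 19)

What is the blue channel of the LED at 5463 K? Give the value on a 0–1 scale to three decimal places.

t = 5463/100 = 54.63; the t ≤ 66 branch applies.
B = 138.5·ln(54.63 − 10) − 305.0 = 138.5·ln 44.63 − 305.0 = 138.5·3.7984 − 305.0 = 221.079.
On a 0–1 scale: 221.079/255 = 0.8670 → 0.867.

0.867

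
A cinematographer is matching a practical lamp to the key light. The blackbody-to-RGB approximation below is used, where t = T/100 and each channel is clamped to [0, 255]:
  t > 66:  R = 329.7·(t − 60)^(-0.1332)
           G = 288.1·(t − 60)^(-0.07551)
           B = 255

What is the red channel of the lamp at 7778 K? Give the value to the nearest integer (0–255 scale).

225

t = 7778/100 = 77.78; the t > 66 branch applies.
R = 329.7·(77.78 − 60)^(-0.1332) = 329.7·17.78^(-0.1332) = 329.7·0.68157 = 224.713.
Rounded: 225.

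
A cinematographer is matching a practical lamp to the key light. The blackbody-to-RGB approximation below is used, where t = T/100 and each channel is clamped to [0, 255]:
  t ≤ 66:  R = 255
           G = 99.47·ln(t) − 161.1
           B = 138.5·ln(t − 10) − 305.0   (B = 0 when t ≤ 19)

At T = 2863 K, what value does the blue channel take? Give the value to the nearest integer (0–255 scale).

t = 2863/100 = 28.63; the t ≤ 66 branch applies.
B = 138.5·ln(28.63 − 10) − 305.0 = 138.5·ln 18.63 − 305.0 = 138.5·2.9248 − 305.0 = 100.081.
Rounded: 100.

100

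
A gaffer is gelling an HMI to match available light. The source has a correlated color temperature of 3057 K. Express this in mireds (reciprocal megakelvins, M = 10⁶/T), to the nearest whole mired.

M = 10⁶ / 3057 = 327.118 → 327 mireds.

327 mireds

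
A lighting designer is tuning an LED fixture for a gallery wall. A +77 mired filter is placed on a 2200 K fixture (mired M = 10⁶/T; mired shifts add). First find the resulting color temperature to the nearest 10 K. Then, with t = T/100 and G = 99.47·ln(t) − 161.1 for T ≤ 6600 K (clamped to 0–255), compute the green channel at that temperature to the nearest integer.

131

M_in = 10⁶/2200 = 454.55; M_out = 454.55 + (+77) = 531.55.
T_out = 10⁶/531.55 = 1881.3 K → 1880 K; t = 18.8.
G = 99.47·ln 18.8 − 161.1 = 99.47·2.9339 − 161.1 = 130.731.
Rounded: 131.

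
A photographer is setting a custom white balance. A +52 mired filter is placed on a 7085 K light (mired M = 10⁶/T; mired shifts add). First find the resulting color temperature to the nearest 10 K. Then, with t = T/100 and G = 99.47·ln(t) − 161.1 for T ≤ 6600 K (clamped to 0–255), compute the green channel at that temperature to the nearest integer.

M_in = 10⁶/7085 = 141.14; M_out = 141.14 + (+52) = 193.14.
T_out = 10⁶/193.14 = 5177.5 K → 5180 K; t = 51.8.
G = 99.47·ln 51.8 − 161.1 = 99.47·3.9474 − 161.1 = 231.547.
Rounded: 232.

232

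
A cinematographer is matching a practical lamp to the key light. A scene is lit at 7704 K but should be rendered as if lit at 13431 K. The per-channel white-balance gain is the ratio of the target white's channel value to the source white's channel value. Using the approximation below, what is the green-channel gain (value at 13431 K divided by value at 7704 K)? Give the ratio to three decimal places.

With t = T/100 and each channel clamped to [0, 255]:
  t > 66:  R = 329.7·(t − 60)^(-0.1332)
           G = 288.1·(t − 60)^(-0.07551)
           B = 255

At 7704 K (t = 77.04):
  G = 288.1·(77.04 − 60)^(-0.07551) = 288.1·17.04^(-0.07551) = 288.1·0.80726 = 232.571.
At 13431 K (t = 134.31):
  G = 288.1·(134.31 − 60)^(-0.07551) = 288.1·74.31^(-0.07551) = 288.1·0.72230 = 208.094.
Gain = 208.094 / 232.571 = 0.8948 → 0.895.

0.895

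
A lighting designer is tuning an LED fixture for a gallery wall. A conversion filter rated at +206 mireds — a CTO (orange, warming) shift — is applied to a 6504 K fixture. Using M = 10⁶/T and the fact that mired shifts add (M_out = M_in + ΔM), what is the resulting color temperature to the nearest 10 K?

M_in = 10⁶/6504 = 153.75 mireds.
M_out = 153.75 + (+206) = 359.75 mireds.
T_out = 10⁶/359.75 = 2779.7 K → 2780 K.

2780 K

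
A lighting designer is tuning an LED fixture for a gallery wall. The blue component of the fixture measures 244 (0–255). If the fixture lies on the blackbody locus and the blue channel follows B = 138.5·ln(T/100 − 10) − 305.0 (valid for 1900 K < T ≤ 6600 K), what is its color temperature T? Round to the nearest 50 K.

6250 K

ln(t − 10) = (244 + 305.0) / 138.5 = 3.9639.
t − 10 = e^3.9639 = 52.662, so t = 62.662.
T = 100·t = 6266 K → 6250 K to the nearest 50 K.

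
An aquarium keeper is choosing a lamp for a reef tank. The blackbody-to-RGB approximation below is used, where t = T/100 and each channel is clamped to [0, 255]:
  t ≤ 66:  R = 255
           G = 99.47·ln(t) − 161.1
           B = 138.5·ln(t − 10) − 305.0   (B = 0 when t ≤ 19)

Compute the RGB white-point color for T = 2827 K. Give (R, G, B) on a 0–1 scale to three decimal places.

(1.000, 0.672, 0.382)

t = 2827/100 = 28.27; the t ≤ 66 branch applies.
R = 255 by definition for t ≤ 66.
G = 99.47·ln 28.27 − 161.1 = 99.47·3.3418 − 161.1 = 171.309.
B = 138.5·ln(28.27 − 10) − 305.0 = 138.5·ln 18.27 − 305.0 = 138.5·2.9053 − 305.0 = 97.379.
Dividing each by 255: (1.0000, 0.6718, 0.3819) → (1.000, 0.672, 0.382).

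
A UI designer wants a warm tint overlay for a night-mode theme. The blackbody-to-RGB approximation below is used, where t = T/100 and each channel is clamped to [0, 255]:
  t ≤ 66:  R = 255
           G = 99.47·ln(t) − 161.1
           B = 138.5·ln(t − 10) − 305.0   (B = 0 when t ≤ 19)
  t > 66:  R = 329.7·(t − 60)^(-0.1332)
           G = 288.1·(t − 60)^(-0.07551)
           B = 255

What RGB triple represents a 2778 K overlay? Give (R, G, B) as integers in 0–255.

t = 2778/100 = 27.78; the t ≤ 66 branch applies.
R = 255 by definition for t ≤ 66.
G = 99.47·ln 27.78 − 161.1 = 99.47·3.3243 − 161.1 = 169.570.
B = 138.5·ln(27.78 − 10) − 305.0 = 138.5·ln 17.78 − 305.0 = 138.5·2.8781 − 305.0 = 93.613.
Rounded: (255, 170, 94).

(255, 170, 94)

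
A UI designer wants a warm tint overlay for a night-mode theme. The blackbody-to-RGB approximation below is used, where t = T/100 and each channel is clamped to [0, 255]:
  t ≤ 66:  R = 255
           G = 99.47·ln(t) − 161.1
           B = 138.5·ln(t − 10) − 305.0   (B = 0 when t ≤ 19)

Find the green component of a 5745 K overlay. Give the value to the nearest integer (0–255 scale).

t = 5745/100 = 57.45; the t ≤ 66 branch applies.
G = 99.47·ln 57.45 − 161.1 = 99.47·4.0509 − 161.1 = 241.845.
Rounded: 242.

242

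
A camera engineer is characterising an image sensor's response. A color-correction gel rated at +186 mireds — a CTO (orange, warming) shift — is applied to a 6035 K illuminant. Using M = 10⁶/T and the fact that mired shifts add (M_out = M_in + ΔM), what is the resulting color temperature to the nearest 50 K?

2850 K

M_in = 10⁶/6035 = 165.70 mireds.
M_out = 165.70 + (+186) = 351.70 mireds.
T_out = 10⁶/351.70 = 2843.3 K → 2850 K.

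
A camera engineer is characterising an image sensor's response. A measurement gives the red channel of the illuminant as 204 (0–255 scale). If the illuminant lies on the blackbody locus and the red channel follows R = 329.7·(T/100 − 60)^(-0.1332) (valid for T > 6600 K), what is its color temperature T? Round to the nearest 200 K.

(t − 60)^(-0.1332) = 204/329.7 = 0.61874.
t − 60 = 0.61874^(1/-0.1332) = 0.61874^(-7.508) = 36.748, so t = 96.748.
T = 100·t = 9675 K → 9600 K to the nearest 200 K.

9600 K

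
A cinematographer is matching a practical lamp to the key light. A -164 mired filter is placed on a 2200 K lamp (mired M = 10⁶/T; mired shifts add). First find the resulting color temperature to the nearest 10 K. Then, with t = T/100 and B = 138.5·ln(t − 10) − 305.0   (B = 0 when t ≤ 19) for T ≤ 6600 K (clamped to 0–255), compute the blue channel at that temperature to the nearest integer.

137

M_in = 10⁶/2200 = 454.55; M_out = 454.55 + (-164) = 290.55.
T_out = 10⁶/290.55 = 3441.8 K → 3440 K; t = 34.4.
B = 138.5·ln(34.4 − 10) − 305.0 = 138.5·ln 24.4 − 305.0 = 138.5·3.1946 − 305.0 = 137.450.
Rounded: 137.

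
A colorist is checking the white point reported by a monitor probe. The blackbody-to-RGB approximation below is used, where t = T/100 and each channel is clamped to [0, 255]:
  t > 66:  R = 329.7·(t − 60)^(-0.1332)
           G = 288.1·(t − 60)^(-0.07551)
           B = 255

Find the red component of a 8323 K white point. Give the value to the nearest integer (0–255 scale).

t = 8323/100 = 83.23; the t > 66 branch applies.
R = 329.7·(83.23 − 60)^(-0.1332) = 329.7·23.23^(-0.1332) = 329.7·0.65772 = 216.851.
Rounded: 217.

217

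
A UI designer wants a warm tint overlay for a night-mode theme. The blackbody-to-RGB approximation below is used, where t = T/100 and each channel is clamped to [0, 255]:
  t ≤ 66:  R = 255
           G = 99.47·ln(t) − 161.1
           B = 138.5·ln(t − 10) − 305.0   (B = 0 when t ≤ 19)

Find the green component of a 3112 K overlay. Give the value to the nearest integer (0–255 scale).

t = 3112/100 = 31.12; the t ≤ 66 branch applies.
G = 99.47·ln 31.12 − 161.1 = 99.47·3.4379 − 161.1 = 180.863.
Rounded: 181.

181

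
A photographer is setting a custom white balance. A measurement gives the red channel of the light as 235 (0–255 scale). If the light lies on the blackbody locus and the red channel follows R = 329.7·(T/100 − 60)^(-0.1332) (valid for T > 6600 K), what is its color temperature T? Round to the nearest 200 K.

(t − 60)^(-0.1332) = 235/329.7 = 0.71277.
t − 60 = 0.71277^(1/-0.1332) = 0.71277^(-7.508) = 12.705, so t = 72.705.
T = 100·t = 7271 K → 7200 K to the nearest 200 K.

7200 K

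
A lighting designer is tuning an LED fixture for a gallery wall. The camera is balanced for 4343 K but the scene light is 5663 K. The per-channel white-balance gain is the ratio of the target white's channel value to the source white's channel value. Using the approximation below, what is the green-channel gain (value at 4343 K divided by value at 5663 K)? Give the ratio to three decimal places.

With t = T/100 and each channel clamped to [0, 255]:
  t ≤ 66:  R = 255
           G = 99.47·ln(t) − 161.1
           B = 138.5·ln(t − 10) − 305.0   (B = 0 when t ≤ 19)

0.890

At 5663 K (t = 56.63):
  G = 99.47·ln 56.63 − 161.1 = 99.47·4.0365 − 161.1 = 240.415.
At 4343 K (t = 43.43):
  G = 99.47·ln 43.43 − 161.1 = 99.47·3.7712 − 161.1 = 214.016.
Gain = 214.016 / 240.415 = 0.8902 → 0.890.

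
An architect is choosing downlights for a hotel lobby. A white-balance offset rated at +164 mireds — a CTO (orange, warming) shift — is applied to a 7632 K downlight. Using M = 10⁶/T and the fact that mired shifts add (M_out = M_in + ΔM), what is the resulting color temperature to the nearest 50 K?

3400 K

M_in = 10⁶/7632 = 131.03 mireds.
M_out = 131.03 + (+164) = 295.03 mireds.
T_out = 10⁶/295.03 = 3389.5 K → 3400 K.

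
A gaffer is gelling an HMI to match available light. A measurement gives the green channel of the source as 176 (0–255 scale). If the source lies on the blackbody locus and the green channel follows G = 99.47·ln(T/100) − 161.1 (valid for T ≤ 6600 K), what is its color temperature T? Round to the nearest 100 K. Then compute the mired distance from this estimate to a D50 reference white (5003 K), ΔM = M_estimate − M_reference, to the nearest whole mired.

ln t = (176 + 161.1) / 99.47 = 3.3890.
t = e^3.3890 = 29.635.
T = 100·t = 2964 K → 3000 K to the nearest 100 K.
M_estimate = 10⁶/3000 = 333.33; M_reference = 10⁶/5003 = 199.88.
ΔM = 333.33 − 199.88 = 133.45 → +133 mireds.

+133 mireds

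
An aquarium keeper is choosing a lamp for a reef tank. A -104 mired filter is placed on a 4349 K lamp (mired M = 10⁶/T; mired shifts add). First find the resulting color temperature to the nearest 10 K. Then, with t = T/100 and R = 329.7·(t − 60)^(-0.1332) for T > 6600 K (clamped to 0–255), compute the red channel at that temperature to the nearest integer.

222

M_in = 10⁶/4349 = 229.94; M_out = 229.94 + (-104) = 125.94.
T_out = 10⁶/125.94 = 7940.4 K → 7940 K; t = 79.4.
R = 329.7·(79.4 − 60)^(-0.1332) = 329.7·19.4^(-0.1332) = 329.7·0.67370 = 222.118.
Rounded: 222.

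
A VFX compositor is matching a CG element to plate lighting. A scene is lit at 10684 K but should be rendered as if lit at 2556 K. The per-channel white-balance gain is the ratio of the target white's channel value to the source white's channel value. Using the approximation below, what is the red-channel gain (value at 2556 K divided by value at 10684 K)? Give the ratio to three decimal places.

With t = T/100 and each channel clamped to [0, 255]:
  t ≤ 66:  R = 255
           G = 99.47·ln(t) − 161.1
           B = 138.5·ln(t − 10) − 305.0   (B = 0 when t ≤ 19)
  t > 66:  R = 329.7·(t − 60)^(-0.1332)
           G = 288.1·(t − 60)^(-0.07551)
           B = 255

1.291

At 10684 K (t = 106.84):
  R = 329.7·(106.84 − 60)^(-0.1332) = 329.7·46.84^(-0.1332) = 329.7·0.59906 = 197.512.
At 2556 K (t = 25.56):
  R = 255 by definition for t ≤ 66.
Gain = 255.000 / 197.512 = 1.2911 → 1.291.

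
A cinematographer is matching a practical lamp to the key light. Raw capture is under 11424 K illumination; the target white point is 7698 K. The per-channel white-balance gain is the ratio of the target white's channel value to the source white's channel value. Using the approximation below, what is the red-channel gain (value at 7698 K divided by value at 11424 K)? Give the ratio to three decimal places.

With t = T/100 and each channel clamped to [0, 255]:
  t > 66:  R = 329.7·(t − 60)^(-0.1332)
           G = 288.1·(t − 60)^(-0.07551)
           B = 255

At 11424 K (t = 114.24):
  R = 329.7·(114.24 − 60)^(-0.1332) = 329.7·54.24^(-0.1332) = 329.7·0.58747 = 193.690.
At 7698 K (t = 76.98):
  R = 329.7·(76.98 − 60)^(-0.1332) = 329.7·16.98^(-0.1332) = 329.7·0.68576 = 226.095.
Gain = 226.095 / 193.690 = 1.1673 → 1.167.

1.167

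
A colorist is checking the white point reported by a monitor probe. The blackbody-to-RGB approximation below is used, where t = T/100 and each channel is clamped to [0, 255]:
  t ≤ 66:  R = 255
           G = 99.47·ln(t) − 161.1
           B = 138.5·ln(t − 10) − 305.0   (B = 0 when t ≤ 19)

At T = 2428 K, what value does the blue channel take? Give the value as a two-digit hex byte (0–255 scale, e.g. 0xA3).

t = 2428/100 = 24.28; the t ≤ 66 branch applies.
B = 138.5·ln(24.28 − 10) − 305.0 = 138.5·ln 14.28 − 305.0 = 138.5·2.6589 − 305.0 = 63.252.
Rounded: 63; in hex, 0x3F.

0x3F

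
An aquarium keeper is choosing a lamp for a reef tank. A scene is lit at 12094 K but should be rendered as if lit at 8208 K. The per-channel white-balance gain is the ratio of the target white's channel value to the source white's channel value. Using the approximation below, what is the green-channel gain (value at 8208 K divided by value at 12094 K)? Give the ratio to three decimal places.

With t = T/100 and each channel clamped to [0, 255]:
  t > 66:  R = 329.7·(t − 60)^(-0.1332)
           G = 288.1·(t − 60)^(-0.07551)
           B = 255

At 12094 K (t = 120.94):
  G = 288.1·(120.94 − 60)^(-0.07551) = 288.1·60.94^(-0.07551) = 288.1·0.73320 = 211.235.
At 8208 K (t = 82.08):
  G = 288.1·(82.08 − 60)^(-0.07551) = 288.1·22.08^(-0.07551) = 288.1·0.79162 = 228.065.
Gain = 228.065 / 211.235 = 1.0797 → 1.080.

1.080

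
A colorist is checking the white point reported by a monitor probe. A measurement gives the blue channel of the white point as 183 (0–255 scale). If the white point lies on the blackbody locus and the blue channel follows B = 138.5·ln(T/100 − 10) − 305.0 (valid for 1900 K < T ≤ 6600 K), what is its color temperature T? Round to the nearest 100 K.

4400 K

ln(t − 10) = (183 + 305.0) / 138.5 = 3.5235.
t − 10 = e^3.5235 = 33.902, so t = 43.902.
T = 100·t = 4390 K → 4400 K to the nearest 100 K.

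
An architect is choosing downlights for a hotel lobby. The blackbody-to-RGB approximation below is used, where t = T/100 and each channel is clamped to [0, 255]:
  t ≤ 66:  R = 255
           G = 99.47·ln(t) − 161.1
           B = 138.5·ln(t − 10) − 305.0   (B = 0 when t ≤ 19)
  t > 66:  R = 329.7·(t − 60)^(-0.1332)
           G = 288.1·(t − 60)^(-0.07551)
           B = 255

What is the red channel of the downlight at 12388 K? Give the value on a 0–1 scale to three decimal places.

0.743

t = 12388/100 = 123.88; the t > 66 branch applies.
R = 329.7·(123.88 − 60)^(-0.1332) = 329.7·63.88^(-0.1332) = 329.7·0.57481 = 189.515.
On a 0–1 scale: 189.515/255 = 0.7432 → 0.743.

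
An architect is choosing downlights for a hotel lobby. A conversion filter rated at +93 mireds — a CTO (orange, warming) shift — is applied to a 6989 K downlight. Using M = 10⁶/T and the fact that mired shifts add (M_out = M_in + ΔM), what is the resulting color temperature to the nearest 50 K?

4250 K

M_in = 10⁶/6989 = 143.08 mireds.
M_out = 143.08 + (+93) = 236.08 mireds.
T_out = 10⁶/236.08 = 4235.8 K → 4250 K.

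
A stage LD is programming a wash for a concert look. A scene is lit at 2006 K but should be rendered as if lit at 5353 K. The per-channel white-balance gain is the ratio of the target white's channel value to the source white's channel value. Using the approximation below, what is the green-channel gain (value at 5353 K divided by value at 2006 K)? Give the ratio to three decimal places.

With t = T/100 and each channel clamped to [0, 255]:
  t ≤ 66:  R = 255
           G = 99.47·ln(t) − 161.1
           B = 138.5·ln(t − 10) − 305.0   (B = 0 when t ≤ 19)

At 2006 K (t = 20.06):
  G = 99.47·ln 20.06 − 161.1 = 99.47·2.9987 − 161.1 = 137.183.
At 5353 K (t = 53.53):
  G = 99.47·ln 53.53 − 161.1 = 99.47·3.9802 − 161.1 = 234.815.
Gain = 234.815 / 137.183 = 1.7117 → 1.712.

1.712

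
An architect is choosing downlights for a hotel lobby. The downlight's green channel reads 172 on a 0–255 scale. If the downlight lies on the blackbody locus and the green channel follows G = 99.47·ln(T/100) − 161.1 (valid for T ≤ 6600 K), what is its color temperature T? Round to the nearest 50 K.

2850 K

ln t = (172 + 161.1) / 99.47 = 3.3487.
t = e^3.3487 = 28.467.
T = 100·t = 2847 K → 2850 K to the nearest 50 K.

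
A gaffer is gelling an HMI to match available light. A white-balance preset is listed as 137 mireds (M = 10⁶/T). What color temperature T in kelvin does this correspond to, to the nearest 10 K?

7300 K

T = 10⁶ / 137 = 7299.27 K → 7300 K.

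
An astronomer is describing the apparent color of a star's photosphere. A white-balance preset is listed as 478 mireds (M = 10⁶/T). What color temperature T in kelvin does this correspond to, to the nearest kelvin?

T = 10⁶ / 478 = 2092.05 K → 2092 K.

2092 K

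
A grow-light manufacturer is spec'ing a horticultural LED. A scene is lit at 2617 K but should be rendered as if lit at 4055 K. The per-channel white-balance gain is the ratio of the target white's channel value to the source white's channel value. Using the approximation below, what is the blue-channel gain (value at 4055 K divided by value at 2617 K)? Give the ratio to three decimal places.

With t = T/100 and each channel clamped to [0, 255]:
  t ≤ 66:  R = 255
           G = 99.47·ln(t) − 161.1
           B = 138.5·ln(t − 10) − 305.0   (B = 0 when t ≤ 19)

2.095

At 2617 K (t = 26.17):
  B = 138.5·ln(26.17 − 10) − 305.0 = 138.5·ln 16.17 − 305.0 = 138.5·2.7832 − 305.0 = 80.467.
At 4055 K (t = 40.55):
  B = 138.5·ln(40.55 − 10) − 305.0 = 138.5·ln 30.55 − 305.0 = 138.5·3.4194 − 305.0 = 168.582.
Gain = 168.582 / 80.467 = 2.0950 → 2.095.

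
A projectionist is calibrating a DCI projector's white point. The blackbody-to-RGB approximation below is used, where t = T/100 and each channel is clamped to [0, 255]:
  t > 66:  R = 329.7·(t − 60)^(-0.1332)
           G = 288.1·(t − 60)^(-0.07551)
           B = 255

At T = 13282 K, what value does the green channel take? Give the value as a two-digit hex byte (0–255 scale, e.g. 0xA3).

t = 13282/100 = 132.82; the t > 66 branch applies.
G = 288.1·(132.82 − 60)^(-0.07551) = 288.1·72.82^(-0.07551) = 288.1·0.72340 = 208.413.
Rounded: 208; in hex, 0xD0.

0xD0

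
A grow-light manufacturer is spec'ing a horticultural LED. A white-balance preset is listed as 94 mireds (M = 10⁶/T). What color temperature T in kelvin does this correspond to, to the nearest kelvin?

T = 10⁶ / 94 = 10638.30 K → 10638 K.

10638 K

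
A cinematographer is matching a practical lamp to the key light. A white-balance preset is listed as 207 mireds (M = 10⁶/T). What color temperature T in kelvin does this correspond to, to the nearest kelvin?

T = 10⁶ / 207 = 4830.92 K → 4831 K.

4831 K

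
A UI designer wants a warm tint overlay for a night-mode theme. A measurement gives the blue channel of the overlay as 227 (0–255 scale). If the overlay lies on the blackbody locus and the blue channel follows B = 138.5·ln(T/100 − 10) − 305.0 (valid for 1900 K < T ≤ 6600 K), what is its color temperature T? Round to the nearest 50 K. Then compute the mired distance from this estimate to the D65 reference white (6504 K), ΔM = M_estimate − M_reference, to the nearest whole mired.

ln(t − 10) = (227 + 305.0) / 138.5 = 3.8412.
t − 10 = e^3.8412 = 46.579, so t = 56.579.
T = 100·t = 5658 K → 5650 K to the nearest 50 K.
M_estimate = 10⁶/5650 = 176.99; M_reference = 10⁶/6504 = 153.75.
ΔM = 176.99 − 153.75 = 23.24 → +23 mireds.

+23 mireds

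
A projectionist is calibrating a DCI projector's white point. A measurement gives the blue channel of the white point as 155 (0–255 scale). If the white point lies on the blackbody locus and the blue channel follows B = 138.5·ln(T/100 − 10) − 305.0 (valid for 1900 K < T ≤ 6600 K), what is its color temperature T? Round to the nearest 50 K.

ln(t − 10) = (155 + 305.0) / 138.5 = 3.3213.
t − 10 = e^3.3213 = 27.696, so t = 37.696.
T = 100·t = 3770 K → 3750 K to the nearest 50 K.

3750 K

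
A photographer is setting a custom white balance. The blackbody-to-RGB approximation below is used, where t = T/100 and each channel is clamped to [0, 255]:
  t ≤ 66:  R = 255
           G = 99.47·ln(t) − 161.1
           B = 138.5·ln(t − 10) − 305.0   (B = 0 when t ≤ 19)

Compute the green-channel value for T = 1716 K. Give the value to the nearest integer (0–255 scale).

122

t = 1716/100 = 17.16; the t ≤ 66 branch applies.
G = 99.47·ln 17.16 − 161.1 = 99.47·2.8426 − 161.1 = 121.652.
Rounded: 122.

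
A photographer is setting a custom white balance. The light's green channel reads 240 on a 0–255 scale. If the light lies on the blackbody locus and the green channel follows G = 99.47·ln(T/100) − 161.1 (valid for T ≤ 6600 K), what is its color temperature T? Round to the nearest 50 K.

ln t = (240 + 161.1) / 99.47 = 4.0324.
t = e^4.0324 = 56.394.
T = 100·t = 5639 K → 5650 K to the nearest 50 K.

5650 K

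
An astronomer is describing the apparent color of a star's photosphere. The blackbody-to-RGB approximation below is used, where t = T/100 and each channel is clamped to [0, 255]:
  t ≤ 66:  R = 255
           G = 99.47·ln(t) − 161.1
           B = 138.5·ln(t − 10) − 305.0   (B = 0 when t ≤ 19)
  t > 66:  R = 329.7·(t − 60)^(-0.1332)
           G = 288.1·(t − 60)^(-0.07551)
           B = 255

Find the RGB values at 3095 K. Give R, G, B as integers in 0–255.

t = 3095/100 = 30.95; the t ≤ 66 branch applies.
R = 255 by definition for t ≤ 66.
G = 99.47·ln 30.95 − 161.1 = 99.47·3.4324 − 161.1 = 180.318.
B = 138.5·ln(30.95 − 10) − 305.0 = 138.5·ln 20.95 − 305.0 = 138.5·3.0421 − 305.0 = 116.336.
Rounded: (255, 180, 116).

R=255, G=180, B=116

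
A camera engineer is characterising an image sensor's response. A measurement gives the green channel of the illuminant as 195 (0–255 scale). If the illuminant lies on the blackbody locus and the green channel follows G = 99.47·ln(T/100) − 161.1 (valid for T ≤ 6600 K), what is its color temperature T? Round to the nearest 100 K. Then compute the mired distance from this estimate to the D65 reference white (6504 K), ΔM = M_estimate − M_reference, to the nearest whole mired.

+124 mireds

ln t = (195 + 161.1) / 99.47 = 3.5800.
t = e^3.5800 = 35.873.
T = 100·t = 3587 K → 3600 K to the nearest 100 K.
M_estimate = 10⁶/3600 = 277.78; M_reference = 10⁶/6504 = 153.75.
ΔM = 277.78 − 153.75 = 124.03 → +124 mireds.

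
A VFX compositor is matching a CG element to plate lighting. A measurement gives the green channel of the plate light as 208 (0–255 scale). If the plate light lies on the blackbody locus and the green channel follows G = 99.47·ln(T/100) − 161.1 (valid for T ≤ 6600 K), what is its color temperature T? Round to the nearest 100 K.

ln t = (208 + 161.1) / 99.47 = 3.7107.
t = e^3.7107 = 40.881.
T = 100·t = 4088 K → 4100 K to the nearest 100 K.

4100 K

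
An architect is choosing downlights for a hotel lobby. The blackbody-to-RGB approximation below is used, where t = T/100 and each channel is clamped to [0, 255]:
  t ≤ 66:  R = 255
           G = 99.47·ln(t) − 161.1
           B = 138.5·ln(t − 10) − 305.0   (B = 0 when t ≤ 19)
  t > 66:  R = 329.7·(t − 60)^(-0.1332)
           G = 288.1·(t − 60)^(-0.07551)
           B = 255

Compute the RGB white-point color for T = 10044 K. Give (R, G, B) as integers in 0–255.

t = 10044/100 = 100.44; the t > 66 branch applies.
R = 329.7·(100.44 − 60)^(-0.1332) = 329.7·40.44^(-0.1332) = 329.7·0.61090 = 201.415.
G = 288.1·(100.44 − 60)^(-0.07551) = 288.1·40.44^(-0.07551) = 288.1·0.75626 = 217.878.
B = 255 by definition for t > 66.
Rounded: (201, 218, 255).

(201, 218, 255)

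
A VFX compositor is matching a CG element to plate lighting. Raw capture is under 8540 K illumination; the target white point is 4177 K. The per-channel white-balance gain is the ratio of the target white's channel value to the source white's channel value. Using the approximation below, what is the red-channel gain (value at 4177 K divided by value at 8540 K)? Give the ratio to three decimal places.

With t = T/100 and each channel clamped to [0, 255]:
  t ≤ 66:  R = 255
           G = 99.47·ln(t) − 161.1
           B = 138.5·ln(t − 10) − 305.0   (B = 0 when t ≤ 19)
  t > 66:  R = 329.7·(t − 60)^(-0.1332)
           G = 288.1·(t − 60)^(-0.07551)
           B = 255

At 8540 K (t = 85.4):
  R = 329.7·(85.4 − 60)^(-0.1332) = 329.7·25.4^(-0.1332) = 329.7·0.64994 = 214.287.
At 4177 K (t = 41.77):
  R = 255 by definition for t ≤ 66.
Gain = 255.000 / 214.287 = 1.1900 → 1.190.

1.190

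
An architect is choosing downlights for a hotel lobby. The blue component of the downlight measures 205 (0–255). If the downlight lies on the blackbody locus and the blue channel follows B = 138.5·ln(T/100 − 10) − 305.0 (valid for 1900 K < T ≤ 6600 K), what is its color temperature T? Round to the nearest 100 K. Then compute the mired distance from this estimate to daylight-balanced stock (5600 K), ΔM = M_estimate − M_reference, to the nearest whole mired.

+21 mireds

ln(t − 10) = (205 + 305.0) / 138.5 = 3.6823.
t − 10 = e^3.6823 = 39.738, so t = 49.738.
T = 100·t = 4974 K → 5000 K to the nearest 100 K.
M_estimate = 10⁶/5000 = 200.00; M_reference = 10⁶/5600 = 178.57.
ΔM = 200.00 − 178.57 = 21.43 → +21 mireds.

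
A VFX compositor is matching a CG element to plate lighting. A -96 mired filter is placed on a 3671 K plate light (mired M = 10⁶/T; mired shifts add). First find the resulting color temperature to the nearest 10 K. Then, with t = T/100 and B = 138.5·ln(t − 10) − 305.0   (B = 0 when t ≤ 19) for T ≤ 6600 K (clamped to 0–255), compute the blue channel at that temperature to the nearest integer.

227

M_in = 10⁶/3671 = 272.41; M_out = 272.41 + (-96) = 176.41.
T_out = 10⁶/176.41 = 5668.8 K → 5670 K; t = 56.7.
B = 138.5·ln(56.7 − 10) − 305.0 = 138.5·ln 46.7 − 305.0 = 138.5·3.8437 − 305.0 = 227.359.
Rounded: 227.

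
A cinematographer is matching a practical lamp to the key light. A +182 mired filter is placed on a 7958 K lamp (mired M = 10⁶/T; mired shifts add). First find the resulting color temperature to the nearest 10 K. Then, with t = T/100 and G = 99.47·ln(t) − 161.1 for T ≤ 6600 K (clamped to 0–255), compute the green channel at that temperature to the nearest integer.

185

M_in = 10⁶/7958 = 125.66; M_out = 125.66 + (+182) = 307.66.
T_out = 10⁶/307.66 = 3250.3 K → 3250 K; t = 32.5.
G = 99.47·ln 32.5 − 161.1 = 99.47·3.4812 − 161.1 = 185.179.
Rounded: 185.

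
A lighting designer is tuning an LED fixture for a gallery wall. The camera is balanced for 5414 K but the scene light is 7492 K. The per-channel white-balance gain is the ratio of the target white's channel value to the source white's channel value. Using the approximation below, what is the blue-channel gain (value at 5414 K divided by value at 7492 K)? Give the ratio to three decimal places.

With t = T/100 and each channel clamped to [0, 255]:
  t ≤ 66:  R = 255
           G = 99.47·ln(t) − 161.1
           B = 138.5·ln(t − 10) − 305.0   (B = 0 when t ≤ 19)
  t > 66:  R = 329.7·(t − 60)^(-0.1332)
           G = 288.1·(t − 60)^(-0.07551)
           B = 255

At 7492 K (t = 74.92):
  B = 255 by definition for t > 66.
At 5414 K (t = 54.14):
  B = 138.5·ln(54.14 − 10) − 305.0 = 138.5·ln 44.14 − 305.0 = 138.5·3.7874 − 305.0 = 219.550.
Gain = 219.550 / 255.000 = 0.8610 → 0.861.

0.861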